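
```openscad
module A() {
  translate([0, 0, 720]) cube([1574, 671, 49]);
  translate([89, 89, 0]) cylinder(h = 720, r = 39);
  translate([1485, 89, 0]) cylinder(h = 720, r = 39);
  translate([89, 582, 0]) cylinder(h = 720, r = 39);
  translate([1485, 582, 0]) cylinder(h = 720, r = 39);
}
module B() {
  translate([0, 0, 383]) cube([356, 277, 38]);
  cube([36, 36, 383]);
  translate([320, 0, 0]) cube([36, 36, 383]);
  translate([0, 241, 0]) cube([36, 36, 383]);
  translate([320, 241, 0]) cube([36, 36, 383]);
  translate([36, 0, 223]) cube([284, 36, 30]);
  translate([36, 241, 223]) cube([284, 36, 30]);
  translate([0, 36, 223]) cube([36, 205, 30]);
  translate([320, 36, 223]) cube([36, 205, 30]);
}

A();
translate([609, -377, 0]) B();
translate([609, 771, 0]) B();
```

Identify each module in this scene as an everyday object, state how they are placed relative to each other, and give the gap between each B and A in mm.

Each stool's nearest face is 100 mm from the table's bounding box.

A is a table. B is a stool. Two stools sit around the table at the −y, +y sides. The gap between each stool and the table is 100 mm.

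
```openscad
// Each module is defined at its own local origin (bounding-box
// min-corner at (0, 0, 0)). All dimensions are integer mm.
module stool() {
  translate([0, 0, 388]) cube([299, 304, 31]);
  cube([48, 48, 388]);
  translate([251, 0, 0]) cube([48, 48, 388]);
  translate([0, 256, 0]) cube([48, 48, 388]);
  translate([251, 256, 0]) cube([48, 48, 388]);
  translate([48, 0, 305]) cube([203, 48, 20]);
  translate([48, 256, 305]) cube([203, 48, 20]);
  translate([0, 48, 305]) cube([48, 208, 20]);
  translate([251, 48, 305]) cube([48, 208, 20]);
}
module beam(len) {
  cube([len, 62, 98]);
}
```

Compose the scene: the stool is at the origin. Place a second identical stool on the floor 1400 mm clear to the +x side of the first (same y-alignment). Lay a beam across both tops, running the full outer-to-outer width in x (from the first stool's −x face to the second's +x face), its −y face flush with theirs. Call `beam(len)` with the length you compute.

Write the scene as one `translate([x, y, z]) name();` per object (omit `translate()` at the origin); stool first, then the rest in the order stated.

stool();
translate([1699, 0, 0]) stool();
translate([0, 0, 419]) beam(1998);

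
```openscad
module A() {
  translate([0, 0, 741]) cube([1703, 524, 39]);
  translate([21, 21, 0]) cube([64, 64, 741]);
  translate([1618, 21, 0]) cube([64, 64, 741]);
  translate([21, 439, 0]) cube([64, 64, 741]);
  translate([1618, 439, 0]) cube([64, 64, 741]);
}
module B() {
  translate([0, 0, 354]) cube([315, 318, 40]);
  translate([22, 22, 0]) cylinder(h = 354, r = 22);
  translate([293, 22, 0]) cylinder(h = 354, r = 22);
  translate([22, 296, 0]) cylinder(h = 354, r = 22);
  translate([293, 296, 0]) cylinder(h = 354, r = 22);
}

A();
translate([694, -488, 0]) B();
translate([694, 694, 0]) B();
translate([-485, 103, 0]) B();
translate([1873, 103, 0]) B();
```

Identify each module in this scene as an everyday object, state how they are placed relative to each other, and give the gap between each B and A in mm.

Each stool's nearest face is 170 mm from the table's bounding box.

A is a table. B is a stool. Four stools sit around the table at the −y, +y, −x, +x sides. The gap between each stool and the table is 170 mm.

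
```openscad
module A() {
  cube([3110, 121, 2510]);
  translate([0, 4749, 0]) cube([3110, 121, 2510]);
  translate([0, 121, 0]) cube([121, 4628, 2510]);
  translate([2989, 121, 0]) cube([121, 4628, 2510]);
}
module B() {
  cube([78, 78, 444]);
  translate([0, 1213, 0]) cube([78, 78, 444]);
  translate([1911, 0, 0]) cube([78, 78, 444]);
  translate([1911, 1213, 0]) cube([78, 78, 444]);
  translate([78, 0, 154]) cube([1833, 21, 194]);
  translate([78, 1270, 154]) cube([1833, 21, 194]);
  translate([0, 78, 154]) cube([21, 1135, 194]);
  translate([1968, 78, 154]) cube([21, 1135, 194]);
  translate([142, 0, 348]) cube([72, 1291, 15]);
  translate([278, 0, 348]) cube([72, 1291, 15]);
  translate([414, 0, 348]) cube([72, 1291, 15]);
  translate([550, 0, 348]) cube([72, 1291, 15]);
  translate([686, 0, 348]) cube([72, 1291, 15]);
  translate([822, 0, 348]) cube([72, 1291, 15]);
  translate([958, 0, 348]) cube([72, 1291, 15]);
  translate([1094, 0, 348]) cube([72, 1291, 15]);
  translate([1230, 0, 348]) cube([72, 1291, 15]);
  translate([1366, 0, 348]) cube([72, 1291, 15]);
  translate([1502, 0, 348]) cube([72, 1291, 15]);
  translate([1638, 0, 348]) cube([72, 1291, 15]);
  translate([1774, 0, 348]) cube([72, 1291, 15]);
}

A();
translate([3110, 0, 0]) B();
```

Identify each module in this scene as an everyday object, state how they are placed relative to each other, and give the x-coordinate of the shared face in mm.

A is a house frame. B is a bed frame. The bed frame is against the house frame's +x side, with their −y faces flush. The x-coordinate of the shared face is 3110 mm.

The house frame's +x face and the bed frame's −x face are both at x = 3110 mm.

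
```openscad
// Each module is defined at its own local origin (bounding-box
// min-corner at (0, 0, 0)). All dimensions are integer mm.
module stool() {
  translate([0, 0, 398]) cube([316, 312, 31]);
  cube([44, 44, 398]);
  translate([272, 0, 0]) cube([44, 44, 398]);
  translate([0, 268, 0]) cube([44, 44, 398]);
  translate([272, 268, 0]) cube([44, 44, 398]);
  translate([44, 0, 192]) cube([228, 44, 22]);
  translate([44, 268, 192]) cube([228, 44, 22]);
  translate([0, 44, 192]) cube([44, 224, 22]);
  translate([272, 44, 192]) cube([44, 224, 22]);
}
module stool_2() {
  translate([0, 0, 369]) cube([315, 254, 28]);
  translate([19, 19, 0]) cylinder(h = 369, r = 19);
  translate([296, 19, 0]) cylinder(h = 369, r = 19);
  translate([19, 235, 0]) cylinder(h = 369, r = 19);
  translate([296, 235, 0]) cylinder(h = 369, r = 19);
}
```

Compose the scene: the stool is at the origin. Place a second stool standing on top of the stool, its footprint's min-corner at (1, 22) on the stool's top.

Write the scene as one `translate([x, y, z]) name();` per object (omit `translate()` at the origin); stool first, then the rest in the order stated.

stool();
translate([1, 22, 429]) stool_2();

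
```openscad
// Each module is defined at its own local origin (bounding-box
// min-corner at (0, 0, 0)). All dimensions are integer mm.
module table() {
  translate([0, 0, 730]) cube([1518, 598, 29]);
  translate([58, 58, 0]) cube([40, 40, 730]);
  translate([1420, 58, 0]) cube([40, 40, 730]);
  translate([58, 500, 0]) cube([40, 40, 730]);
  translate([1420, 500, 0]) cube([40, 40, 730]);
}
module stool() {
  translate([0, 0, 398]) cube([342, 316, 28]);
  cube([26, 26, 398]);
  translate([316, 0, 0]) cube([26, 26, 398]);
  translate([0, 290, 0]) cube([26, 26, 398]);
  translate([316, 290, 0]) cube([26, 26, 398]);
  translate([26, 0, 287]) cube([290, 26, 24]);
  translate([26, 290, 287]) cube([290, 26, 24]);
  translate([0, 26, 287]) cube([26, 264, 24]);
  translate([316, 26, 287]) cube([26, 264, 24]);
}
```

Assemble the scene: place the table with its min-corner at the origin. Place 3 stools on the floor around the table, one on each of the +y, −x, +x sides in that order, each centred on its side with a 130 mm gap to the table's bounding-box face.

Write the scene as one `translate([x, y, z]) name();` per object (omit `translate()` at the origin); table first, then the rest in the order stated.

table();
translate([588, 728, 0]) stool();
translate([-472, 141, 0]) stool();
translate([1648, 141, 0]) stool();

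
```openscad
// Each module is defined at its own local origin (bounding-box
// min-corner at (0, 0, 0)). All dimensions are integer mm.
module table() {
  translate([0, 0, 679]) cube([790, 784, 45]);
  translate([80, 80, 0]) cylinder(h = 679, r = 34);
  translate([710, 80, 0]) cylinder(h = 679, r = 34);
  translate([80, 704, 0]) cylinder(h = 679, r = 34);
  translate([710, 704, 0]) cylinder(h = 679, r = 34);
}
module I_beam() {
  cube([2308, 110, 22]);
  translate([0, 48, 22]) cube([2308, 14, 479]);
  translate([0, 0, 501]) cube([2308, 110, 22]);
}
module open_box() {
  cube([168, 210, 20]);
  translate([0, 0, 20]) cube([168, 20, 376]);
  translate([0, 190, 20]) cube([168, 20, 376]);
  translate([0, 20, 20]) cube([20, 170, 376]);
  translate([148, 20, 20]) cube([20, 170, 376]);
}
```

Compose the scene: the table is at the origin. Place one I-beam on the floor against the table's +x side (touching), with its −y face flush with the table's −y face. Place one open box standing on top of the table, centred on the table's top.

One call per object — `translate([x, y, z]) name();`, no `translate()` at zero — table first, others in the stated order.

table();
translate([790, 0, 0]) I_beam();
translate([311, 287, 724]) open_box();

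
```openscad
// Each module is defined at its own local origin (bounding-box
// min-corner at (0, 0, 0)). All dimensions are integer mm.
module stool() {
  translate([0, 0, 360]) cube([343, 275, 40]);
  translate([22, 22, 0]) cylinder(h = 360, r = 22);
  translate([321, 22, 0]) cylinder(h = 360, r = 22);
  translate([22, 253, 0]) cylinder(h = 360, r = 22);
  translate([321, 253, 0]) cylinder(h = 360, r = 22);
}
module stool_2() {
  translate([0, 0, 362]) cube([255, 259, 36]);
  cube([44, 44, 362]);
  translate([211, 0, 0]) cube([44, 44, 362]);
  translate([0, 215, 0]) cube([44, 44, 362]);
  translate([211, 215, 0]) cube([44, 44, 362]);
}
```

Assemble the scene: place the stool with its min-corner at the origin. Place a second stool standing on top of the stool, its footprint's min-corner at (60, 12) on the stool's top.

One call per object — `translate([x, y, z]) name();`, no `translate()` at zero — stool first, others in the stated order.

stool();
translate([60, 12, 400]) stool_2();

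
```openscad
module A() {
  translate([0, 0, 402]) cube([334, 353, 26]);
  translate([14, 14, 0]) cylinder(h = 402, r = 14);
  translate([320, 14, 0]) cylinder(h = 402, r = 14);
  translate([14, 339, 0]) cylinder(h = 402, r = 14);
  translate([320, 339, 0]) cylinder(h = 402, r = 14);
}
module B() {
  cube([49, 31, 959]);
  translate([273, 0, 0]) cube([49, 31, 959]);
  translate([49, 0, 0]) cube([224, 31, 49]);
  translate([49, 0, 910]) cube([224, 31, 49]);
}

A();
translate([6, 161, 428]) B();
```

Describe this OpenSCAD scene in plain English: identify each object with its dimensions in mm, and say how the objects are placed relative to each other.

A is a four-legged stool. The seat is a 334×353×26 mm slab whose top surface is at z = 428 mm; four round legs, each 28 mm in diameter, run from the floor (z = 0) to the underside of the seat, each leg's axis is inset half a diameter from the nearest pair of seat edges (so the leg's bounding box is flush with the corner).

B is a rectangular picture frame lying in the x–z plane (depth along y). The opening is 224 mm wide (x) by 861 mm tall (z), surrounded by a border 49 mm wide on all four sides. The frame is 31 mm deep and is made of two full-height vertical stiles with two horizontal rails fitted between them.

The picture frame is on top of the stool, centred.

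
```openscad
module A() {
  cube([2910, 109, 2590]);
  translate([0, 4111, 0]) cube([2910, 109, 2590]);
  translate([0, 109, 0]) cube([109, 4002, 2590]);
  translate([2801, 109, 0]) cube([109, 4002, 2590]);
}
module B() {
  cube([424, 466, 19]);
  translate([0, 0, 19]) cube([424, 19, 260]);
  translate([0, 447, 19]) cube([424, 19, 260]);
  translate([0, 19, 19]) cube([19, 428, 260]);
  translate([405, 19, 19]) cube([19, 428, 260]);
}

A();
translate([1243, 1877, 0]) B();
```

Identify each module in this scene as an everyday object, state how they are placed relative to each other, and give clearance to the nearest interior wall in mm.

A is a house frame. B is an open box. The open box sits inside the house frame, centred. The clearance to the nearest interior wall is 1134 mm.

Clearances: x = 1134, y = 1768; minimum 1134 mm.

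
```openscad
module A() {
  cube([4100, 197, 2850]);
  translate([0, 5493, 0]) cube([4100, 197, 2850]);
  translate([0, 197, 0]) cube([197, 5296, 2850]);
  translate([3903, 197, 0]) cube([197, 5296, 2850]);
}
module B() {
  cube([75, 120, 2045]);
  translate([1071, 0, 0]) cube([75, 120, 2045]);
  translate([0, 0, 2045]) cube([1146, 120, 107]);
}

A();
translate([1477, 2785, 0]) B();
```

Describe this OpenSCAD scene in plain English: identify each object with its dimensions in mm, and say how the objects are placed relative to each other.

A is a box-shaped house frame (walls only): outside footprint 4100×5690 mm, wall height 2850 mm, wall thickness 197 mm. The two y-facing walls run the full x-width; the two x-facing walls fit between the inner faces of the y-facing walls.

B is a door frame. The clear opening is 996 mm wide and 2045 mm high. Two 75 mm wide jambs, 120 mm deep, stand either side of the opening from the floor to the top of the opening. A 107 mm thick head sits across the top of both jambs, spanning the full outside width of the frame.

The door frame sits inside the house frame, centred.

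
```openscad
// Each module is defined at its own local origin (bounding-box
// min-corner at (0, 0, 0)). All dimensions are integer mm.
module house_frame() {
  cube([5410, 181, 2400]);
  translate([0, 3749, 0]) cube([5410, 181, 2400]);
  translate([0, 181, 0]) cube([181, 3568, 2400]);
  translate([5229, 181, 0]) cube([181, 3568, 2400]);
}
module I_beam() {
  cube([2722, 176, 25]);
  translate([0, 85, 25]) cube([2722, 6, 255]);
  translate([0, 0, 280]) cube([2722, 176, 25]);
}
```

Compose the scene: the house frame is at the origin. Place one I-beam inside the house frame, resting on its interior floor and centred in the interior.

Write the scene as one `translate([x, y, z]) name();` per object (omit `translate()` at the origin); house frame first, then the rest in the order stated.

house_frame();
translate([1344, 1877, 0]) I_beam();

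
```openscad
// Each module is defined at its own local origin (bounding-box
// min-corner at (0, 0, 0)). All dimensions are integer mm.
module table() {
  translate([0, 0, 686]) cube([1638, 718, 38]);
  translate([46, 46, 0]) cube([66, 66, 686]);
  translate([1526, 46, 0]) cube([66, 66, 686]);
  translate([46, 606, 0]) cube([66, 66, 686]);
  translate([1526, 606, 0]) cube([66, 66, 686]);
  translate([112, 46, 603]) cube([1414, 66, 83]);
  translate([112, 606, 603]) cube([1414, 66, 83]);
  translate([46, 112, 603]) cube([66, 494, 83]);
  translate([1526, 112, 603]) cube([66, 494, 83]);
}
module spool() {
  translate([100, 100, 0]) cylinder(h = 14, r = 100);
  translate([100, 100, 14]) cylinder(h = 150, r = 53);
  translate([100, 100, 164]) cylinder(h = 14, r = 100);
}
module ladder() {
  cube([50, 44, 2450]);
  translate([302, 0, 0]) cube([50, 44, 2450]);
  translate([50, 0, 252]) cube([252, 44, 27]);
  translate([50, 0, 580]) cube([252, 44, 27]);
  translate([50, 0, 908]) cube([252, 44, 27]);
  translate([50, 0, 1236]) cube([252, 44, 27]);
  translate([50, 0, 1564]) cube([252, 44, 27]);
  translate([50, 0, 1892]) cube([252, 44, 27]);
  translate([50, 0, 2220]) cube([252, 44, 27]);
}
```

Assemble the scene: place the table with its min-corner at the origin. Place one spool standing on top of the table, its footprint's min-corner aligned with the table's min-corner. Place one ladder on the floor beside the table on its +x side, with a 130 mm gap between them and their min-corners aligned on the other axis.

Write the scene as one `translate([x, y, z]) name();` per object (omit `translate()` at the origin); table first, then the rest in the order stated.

table();
translate([0, 0, 724]) spool();
translate([1768, 0, 0]) ladder();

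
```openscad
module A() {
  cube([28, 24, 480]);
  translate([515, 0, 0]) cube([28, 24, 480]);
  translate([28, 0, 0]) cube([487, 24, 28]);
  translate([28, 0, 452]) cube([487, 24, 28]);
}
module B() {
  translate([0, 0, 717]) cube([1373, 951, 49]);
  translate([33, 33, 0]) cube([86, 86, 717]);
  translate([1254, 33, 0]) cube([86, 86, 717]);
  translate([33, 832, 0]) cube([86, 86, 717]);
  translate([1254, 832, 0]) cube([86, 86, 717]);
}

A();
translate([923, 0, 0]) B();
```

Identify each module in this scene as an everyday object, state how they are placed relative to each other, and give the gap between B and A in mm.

A is a picture frame. B is a table. The table is on the floor beside the picture frame on its +x side. The gap between the table and the picture frame is 380 mm.

The table's nearest face is 380 mm from the picture frame's +x face.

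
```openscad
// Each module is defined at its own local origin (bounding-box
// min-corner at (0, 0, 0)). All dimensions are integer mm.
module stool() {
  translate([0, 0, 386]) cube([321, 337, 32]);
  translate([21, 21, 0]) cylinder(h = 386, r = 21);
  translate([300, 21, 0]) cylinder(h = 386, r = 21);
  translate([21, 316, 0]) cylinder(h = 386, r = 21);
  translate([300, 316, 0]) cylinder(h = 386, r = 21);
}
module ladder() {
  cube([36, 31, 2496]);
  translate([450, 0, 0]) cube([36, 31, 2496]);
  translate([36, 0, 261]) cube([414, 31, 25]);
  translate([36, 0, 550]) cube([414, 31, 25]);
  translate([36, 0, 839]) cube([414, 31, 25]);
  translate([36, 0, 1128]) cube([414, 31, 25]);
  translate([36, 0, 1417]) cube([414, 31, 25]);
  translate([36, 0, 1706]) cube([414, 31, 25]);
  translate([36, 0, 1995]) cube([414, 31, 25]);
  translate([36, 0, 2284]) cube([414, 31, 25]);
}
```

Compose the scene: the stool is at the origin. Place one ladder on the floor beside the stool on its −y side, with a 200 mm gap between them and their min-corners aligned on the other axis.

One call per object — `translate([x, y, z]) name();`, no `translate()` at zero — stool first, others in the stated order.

stool();
translate([0, -231, 0]) ladder();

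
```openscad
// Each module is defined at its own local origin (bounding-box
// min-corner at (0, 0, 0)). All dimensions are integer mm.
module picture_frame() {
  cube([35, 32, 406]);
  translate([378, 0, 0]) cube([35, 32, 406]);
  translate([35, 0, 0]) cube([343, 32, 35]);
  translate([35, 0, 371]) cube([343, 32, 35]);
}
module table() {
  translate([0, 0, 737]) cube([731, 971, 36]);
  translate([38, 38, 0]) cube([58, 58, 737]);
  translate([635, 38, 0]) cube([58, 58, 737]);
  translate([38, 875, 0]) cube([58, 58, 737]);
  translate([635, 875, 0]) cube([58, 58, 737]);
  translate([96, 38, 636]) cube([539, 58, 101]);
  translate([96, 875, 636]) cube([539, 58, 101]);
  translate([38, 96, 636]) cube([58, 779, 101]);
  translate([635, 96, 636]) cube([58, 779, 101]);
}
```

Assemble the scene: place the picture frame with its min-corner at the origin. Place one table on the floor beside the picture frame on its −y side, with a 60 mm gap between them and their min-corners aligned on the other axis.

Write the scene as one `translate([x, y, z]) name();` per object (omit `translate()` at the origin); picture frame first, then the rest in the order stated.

picture_frame();
translate([0, -1031, 0]) table();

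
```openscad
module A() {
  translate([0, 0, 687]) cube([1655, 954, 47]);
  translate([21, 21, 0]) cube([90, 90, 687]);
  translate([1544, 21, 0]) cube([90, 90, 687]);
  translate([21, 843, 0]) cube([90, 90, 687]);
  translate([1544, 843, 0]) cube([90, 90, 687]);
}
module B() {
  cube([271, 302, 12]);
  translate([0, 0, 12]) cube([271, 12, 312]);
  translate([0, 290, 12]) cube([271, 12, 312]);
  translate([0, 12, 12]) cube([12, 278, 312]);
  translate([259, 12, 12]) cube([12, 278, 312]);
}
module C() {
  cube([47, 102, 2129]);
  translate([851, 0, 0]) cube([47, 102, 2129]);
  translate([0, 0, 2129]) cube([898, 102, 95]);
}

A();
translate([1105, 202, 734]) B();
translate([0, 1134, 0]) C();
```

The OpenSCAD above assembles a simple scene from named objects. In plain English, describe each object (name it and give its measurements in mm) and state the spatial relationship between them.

A is a table: top 1655 mm (x) × 954 mm (y), 47 mm thick, upper face at z = 734 mm, on four 90×90 mm square legs, each inset 21 mm from the nearest pair of top edges, running from z = 0 to the bottom of the top.

B is an open storage box with external size 271×302×324 mm and wall thickness 12 mm (the base is also 12 mm thick). The base covers the whole footprint; the four walls stand on the base, with the y-facing walls full-width and the x-facing walls fitting between their inner faces.

C is a rectangular door frame: two vertical jambs of 47×102 mm section, 2129 mm tall, with a clear opening 804 mm wide between their inner faces. A header 95 mm tall and 102 mm deep lies on top of the jambs and spans the full outside width.

The open box is on top of the table. The door frame is on the floor beside the table on its +y side.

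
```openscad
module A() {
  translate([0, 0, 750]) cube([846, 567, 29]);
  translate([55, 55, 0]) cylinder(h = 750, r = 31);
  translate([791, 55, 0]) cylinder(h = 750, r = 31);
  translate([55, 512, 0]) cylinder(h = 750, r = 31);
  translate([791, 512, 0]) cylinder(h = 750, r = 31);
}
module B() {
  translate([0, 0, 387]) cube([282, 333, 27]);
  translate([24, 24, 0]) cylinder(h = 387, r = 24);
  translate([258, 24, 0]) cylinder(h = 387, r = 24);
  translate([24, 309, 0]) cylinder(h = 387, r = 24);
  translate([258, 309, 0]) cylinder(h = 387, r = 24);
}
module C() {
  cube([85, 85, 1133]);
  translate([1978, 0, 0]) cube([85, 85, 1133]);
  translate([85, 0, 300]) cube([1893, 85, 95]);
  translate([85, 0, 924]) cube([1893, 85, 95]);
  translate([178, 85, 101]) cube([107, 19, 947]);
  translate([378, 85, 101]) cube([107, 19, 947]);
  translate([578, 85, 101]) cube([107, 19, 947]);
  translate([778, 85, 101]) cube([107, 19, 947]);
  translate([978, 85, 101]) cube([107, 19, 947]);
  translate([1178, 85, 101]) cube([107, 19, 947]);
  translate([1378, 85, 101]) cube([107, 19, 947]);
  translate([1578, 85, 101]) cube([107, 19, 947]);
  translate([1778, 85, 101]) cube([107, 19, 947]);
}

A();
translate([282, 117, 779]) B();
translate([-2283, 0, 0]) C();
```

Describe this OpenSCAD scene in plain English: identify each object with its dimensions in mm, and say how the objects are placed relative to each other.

A is a table: top 846 mm (x) × 567 mm (y), 29 mm thick, upper face at z = 779 mm, on four round legs of 62 mm diameter, each leg's bounding box inset 24 mm from the nearest pair of top edges, running from z = 0 to the bottom of the top.

B is a simple wooden stool: a rectangular seat 282 mm (x) by 333 mm (y), 27 mm thick, top face at z = 414 mm, on four round legs, each 48 mm in diameter. The legs rest on z = 0, each leg's axis is inset half a diameter from the nearest pair of seat edges (so the leg's bounding box is flush with the corner).

C is a fence section. Two 85×85 mm posts, 1133 mm tall, stand on the floor with a clear span of 1893 mm between their inner faces. Two horizontal rails of 85×95 mm section span the gap between the posts with their undersides at z = 300 mm and z = 924 mm, flush with the posts' −y face. 9 pickets, each 107 mm wide, 19 mm thick and 947 mm tall, are fixed to the +y face of the rails with their bottoms at z = 101 mm, evenly spaced across the span with equal gaps (rounded down to the nearest mm) at the −x end and between each pair — any rounding remainder accumulates at the +x end.

The stool is on top of the table, centred. The fence section is on the floor beside the table on its −x side.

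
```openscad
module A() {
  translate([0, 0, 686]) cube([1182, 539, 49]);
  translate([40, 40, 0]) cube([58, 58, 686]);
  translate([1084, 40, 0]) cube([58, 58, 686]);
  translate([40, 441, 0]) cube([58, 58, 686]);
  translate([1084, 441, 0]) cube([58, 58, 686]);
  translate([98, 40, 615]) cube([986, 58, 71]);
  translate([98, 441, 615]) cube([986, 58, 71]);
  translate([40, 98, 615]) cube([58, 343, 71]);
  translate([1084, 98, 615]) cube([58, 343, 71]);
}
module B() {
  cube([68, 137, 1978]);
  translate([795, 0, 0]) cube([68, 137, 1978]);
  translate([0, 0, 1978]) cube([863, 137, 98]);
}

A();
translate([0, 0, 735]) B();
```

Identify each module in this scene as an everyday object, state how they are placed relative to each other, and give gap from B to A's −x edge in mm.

A is a table. B is a door frame. The door frame is on top of the table. The gap from the door frame to the table's −x edge is 0 mm.

The door frame's min-x is at 0; the table's min-x is 0; gap = 0 mm.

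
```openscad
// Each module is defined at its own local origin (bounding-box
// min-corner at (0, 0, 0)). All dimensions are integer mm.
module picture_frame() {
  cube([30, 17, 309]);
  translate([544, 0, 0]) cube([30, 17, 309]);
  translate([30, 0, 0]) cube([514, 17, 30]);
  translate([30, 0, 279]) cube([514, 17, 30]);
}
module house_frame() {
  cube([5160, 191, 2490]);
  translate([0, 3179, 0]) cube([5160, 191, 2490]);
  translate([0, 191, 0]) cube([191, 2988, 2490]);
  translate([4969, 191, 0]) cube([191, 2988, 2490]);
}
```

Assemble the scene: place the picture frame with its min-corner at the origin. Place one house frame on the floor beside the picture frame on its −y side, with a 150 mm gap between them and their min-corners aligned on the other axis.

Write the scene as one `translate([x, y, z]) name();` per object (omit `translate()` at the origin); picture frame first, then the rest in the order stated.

picture_frame();
translate([0, -3520, 0]) house_frame();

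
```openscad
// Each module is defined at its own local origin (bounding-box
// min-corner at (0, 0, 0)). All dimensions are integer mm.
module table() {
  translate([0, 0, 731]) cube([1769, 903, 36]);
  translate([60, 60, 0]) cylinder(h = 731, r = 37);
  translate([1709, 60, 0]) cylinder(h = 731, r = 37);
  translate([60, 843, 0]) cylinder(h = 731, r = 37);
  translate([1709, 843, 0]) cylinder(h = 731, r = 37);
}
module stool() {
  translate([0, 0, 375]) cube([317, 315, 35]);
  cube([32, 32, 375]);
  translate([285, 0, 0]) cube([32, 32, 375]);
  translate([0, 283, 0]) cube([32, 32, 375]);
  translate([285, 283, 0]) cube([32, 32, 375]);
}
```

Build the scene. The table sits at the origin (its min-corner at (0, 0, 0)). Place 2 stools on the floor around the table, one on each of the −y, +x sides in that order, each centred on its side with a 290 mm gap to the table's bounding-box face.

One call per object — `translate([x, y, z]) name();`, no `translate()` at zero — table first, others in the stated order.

table();
translate([726, -605, 0]) stool();
translate([2059, 294, 0]) stool();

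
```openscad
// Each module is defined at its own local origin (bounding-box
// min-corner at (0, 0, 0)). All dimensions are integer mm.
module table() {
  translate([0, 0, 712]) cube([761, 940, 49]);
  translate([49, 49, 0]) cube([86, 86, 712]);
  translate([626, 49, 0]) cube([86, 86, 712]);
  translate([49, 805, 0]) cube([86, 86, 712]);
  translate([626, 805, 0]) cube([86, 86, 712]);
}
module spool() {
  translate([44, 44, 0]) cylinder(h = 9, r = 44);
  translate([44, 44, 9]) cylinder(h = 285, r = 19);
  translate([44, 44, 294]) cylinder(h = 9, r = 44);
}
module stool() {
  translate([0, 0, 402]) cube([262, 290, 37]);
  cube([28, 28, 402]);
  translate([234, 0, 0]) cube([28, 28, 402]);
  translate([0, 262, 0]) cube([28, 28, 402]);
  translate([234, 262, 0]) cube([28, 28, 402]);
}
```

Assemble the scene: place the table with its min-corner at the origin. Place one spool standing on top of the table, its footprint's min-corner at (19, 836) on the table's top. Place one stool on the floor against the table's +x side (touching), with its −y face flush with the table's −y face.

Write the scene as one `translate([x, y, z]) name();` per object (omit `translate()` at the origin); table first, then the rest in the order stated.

table();
translate([19, 836, 761]) spool();
translate([761, 0, 0]) stool();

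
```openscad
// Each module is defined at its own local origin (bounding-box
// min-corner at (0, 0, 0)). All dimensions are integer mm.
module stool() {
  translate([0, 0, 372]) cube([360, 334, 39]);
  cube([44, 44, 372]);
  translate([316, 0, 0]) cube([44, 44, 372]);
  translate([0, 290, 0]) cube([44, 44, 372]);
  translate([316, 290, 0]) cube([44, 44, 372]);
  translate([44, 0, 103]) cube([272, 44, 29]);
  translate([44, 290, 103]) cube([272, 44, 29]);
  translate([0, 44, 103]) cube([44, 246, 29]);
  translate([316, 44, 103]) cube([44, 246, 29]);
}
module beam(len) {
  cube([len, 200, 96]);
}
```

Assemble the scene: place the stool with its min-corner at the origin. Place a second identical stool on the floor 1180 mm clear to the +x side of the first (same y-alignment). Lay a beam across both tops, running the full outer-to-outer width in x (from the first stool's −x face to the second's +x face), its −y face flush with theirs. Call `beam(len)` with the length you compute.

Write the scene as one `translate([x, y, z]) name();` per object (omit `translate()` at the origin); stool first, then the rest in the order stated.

stool();
translate([1540, 0, 0]) stool();
translate([0, 0, 411]) beam(1900);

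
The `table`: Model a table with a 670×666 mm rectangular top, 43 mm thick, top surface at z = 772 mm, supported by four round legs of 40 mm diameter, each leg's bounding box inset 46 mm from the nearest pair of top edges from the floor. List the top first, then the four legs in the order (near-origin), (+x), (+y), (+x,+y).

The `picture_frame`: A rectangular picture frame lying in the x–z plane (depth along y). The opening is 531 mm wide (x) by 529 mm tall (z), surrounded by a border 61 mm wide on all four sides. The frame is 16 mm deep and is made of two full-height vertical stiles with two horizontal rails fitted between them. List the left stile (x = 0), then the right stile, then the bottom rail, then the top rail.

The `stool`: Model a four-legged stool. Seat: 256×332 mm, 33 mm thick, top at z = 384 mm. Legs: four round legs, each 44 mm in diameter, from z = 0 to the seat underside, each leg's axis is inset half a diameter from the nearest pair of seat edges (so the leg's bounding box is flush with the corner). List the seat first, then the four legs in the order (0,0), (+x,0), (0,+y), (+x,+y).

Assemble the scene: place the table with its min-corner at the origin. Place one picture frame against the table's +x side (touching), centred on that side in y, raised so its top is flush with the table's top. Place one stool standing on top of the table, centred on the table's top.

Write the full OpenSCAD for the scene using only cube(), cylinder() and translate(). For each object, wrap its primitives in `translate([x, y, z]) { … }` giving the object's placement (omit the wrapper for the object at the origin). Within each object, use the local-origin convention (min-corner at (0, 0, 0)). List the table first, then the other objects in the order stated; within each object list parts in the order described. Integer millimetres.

translate([0, 0, 729]) cube([670, 666, 43]);
translate([66, 66, 0]) cylinder(h = 729, r = 20);
translate([604, 66, 0]) cylinder(h = 729, r = 20);
translate([66, 600, 0]) cylinder(h = 729, r = 20);
translate([604, 600, 0]) cylinder(h = 729, r = 20);
translate([670, 325, 121]) {
  cube([61, 16, 651]);
  translate([592, 0, 0]) cube([61, 16, 651]);
  translate([61, 0, 0]) cube([531, 16, 61]);
  translate([61, 0, 590]) cube([531, 16, 61]);
}
translate([207, 167, 772]) {
  translate([0, 0, 351]) cube([256, 332, 33]);
  translate([22, 22, 0]) cylinder(h = 351, r = 22);
  translate([234, 22, 0]) cylinder(h = 351, r = 22);
  translate([22, 310, 0]) cylinder(h = 351, r = 22);
  translate([234, 310, 0]) cylinder(h = 351, r = 22);
}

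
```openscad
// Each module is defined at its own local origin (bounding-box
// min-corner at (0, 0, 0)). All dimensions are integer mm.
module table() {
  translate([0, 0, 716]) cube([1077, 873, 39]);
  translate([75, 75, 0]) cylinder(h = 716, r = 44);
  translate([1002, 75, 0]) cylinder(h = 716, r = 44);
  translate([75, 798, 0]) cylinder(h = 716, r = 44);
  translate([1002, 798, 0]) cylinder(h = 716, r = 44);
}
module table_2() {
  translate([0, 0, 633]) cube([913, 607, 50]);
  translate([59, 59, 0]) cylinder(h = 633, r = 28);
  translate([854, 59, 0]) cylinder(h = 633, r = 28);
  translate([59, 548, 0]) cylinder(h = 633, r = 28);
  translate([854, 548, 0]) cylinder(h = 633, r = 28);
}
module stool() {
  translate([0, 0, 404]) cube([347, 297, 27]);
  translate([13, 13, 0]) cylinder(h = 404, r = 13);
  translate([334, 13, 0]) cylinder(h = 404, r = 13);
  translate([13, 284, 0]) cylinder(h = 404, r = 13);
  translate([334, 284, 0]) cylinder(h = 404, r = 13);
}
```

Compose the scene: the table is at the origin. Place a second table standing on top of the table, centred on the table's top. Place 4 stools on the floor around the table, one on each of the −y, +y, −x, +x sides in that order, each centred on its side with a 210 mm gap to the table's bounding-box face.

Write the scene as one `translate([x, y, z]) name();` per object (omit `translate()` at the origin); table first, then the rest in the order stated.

table();
translate([82, 133, 755]) table_2();
translate([365, -507, 0]) stool();
translate([365, 1083, 0]) stool();
translate([-557, 288, 0]) stool();
translate([1287, 288, 0]) stool();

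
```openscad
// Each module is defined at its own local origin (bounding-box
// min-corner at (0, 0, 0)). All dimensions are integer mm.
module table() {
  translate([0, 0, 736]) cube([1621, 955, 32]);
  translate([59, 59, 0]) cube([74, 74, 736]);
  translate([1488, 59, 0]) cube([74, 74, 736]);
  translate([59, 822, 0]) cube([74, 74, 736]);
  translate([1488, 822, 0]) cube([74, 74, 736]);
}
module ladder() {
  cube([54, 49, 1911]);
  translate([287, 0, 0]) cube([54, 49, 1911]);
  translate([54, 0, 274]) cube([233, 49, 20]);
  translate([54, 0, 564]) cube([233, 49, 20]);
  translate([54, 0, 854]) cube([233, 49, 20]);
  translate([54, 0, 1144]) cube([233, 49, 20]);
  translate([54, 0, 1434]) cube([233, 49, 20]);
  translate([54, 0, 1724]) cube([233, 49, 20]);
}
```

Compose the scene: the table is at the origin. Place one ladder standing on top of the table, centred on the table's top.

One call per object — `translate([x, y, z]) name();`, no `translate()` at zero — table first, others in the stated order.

table();
translate([640, 453, 768]) ladder();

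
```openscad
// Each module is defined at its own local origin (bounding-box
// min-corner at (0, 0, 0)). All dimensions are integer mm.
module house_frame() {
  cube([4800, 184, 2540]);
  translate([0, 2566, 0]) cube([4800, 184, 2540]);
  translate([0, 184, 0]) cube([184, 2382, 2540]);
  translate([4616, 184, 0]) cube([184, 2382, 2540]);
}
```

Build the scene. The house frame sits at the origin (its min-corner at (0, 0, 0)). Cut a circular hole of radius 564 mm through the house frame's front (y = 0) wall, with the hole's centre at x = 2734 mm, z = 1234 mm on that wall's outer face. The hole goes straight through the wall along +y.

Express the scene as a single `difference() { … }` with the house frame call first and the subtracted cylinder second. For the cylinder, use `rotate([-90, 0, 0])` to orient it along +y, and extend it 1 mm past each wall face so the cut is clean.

difference() {
  house_frame();
  translate([2734, -1, 1234]) rotate([-90, 0, 0]) cylinder(h = 186, r = 564);
}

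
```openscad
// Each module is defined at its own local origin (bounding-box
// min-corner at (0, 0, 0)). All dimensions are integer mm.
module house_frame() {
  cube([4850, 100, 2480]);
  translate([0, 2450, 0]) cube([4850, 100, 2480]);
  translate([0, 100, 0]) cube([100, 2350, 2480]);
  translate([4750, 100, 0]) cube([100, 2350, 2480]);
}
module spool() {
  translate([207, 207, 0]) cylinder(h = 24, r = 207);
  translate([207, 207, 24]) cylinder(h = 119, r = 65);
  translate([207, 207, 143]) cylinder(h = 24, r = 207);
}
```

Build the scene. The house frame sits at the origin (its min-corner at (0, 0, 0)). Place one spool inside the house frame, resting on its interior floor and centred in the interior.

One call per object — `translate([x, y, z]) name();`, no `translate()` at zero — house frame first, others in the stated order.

house_frame();
translate([2218, 1068, 0]) spool();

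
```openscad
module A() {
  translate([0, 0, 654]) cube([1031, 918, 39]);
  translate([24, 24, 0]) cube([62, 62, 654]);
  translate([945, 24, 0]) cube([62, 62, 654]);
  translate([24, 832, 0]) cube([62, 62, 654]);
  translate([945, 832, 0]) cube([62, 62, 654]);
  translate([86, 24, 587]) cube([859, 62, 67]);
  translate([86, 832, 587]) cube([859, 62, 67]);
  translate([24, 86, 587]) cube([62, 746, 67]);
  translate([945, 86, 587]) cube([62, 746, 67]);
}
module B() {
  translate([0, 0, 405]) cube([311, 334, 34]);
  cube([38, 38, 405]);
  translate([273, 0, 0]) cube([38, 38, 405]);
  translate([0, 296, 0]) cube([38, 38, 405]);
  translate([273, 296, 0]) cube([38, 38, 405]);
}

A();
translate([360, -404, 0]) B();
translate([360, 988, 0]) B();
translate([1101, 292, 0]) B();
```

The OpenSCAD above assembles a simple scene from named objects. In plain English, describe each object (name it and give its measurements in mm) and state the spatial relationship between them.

A is a table: top 1031 mm (x) × 918 mm (y), 39 mm thick, upper face at z = 693 mm, on four 62×62 mm square legs, each inset 24 mm from the nearest pair of top edges, running from z = 0 to the bottom of the top. Four apron rails, 62 mm thick and 67 mm tall, run between adjacent legs with their top edges flush with the underside of the top and their outer faces flush with the legs' outer faces.

B is a four-legged stool. The seat is 311×334 mm, 34 mm thick, top at z = 439 mm. It stands on four square legs, each 38×38 mm in cross-section, from z = 0 to the seat underside, each flush with a corner of the seat.

Three stools sit around the table at the −y, +y, +x sides.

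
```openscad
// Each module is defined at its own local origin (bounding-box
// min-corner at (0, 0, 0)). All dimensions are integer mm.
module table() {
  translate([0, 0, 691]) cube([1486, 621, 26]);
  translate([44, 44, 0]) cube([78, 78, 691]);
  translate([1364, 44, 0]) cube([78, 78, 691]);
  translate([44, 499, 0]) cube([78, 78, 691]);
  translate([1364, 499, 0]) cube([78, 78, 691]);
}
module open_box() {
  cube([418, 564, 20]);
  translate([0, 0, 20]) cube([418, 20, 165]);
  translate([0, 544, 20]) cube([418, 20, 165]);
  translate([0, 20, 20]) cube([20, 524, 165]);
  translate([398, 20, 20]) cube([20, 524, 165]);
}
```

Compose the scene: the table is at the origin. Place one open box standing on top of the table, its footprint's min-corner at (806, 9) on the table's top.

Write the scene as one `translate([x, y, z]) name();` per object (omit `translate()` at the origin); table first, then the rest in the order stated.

table();
translate([806, 9, 717]) open_box();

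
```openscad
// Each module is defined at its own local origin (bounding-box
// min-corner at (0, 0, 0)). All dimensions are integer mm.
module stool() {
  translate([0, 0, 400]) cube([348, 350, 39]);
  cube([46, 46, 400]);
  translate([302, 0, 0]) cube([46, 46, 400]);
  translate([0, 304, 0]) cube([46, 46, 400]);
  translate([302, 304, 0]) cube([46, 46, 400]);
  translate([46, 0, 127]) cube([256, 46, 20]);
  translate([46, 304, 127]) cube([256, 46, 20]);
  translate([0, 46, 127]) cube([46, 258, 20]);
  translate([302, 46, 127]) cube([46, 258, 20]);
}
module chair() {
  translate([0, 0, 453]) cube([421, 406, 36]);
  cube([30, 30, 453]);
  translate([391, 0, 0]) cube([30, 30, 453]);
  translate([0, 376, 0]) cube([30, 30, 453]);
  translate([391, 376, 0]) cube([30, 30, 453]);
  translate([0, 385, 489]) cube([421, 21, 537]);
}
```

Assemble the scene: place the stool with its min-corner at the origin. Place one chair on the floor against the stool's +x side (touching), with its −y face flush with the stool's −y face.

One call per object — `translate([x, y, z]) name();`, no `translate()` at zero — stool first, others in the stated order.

stool();
translate([348, 0, 0]) chair();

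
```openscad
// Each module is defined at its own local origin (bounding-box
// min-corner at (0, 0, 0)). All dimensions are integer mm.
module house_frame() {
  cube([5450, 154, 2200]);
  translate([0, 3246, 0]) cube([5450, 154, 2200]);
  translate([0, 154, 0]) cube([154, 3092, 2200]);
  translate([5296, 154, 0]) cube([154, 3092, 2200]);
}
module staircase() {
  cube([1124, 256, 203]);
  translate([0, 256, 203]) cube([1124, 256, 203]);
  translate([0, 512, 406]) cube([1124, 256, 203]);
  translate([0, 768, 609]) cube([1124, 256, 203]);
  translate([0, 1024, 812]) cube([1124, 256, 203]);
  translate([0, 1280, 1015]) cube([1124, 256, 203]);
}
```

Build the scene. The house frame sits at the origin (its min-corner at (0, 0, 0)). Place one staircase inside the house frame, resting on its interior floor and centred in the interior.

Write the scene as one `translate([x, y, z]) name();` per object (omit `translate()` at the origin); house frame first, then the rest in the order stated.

house_frame();
translate([2163, 932, 0]) staircase();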